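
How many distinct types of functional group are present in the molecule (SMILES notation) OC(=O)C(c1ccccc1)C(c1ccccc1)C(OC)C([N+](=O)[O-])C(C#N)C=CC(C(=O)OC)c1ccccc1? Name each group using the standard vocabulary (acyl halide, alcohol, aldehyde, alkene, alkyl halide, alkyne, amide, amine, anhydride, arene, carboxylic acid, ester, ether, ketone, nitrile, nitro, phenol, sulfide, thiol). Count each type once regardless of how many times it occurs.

Working along the chain:
  HOOC: –COOH: carbonyl C bonded to –OH and C → carboxylic acid (the –OH is not a separate alcohol).
  CH(C6H5): pendant –C6H5: benzene ring → arene.
  CH(C6H5): pendant –C6H5: benzene ring → arene.
  CH(OCH3): pendant –OCH3: C–O–C with sp³ C, no adjacent C=O → ether.
  CH(NO2): –NO2 on an sp³ carbon → nitro (the N=O is not a carbonyl).
  CH(CN): pendant –C≡N: nitrile.
  CH=CH: C=C double bond → alkene.
  CH(COOCH3): pendant –COOCH3: carbonyl C bonded to C and –OCH3 → ester.
  C6H5: –C6H5 phenyl ring → arene.
Distinct types present: alkene, arene, carboxylic acid, ester, ether, nitrile, nitro.

7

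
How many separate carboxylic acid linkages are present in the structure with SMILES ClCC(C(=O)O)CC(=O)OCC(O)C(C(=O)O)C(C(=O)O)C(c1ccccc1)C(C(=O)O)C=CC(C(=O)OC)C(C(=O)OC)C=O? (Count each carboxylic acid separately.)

halogen on an sp³ carbon → alkyl halide.
pendant –COOH: carbonyl C bonded to C and –OH → carboxylic acid.
–C(=O)–O–C with C on the carbonyl side → ester.
–OH on an sp³ carbon → alcohol (secondary).
pendant –COOH: carbonyl C bonded to C and –OH → carboxylic acid.
pendant –COOH: carbonyl C bonded to C and –OH → carboxylic acid.
pendant –C6H5: benzene ring → arene.
pendant –COOH: carbonyl C bonded to C and –OH → carboxylic acid.
C=C double bond → alkene.
pendant –COOCH3: carbonyl C bonded to C and –OCH3 → ester.
pendant –COOCH3: carbonyl C bonded to C and –OCH3 → ester.
terminal –CHO: carbonyl C bonded to H and C → aldehyde.
Carboxylic acid appears at: CH(COOH), CH(COOH), CH(COOH), CH(COOH) → 4.

4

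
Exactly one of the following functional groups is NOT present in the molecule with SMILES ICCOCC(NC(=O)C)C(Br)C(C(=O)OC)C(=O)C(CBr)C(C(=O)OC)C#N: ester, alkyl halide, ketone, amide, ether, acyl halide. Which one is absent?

ester: present (CH(COOCH3) — pendant –COOCH3: carbonyl C bonded to C and –OCH3 → ester).
ketone: present (CO — –C(=O)– with carbon on both sides → ketone).
alkyl halide: present (ICH2 — halogen on an sp³ carbon → alkyl halide).
amide: present (CH(NHCOCH3) — pendant –NHC(=O)CH3: N bonded to a carbonyl → amide (not amine)).
ether: present (CH2OCH2 — C–O–C with sp³ carbons on both sides and no adjacent C=O → ether).
acyl halide: no segment matches this pattern.

acyl halide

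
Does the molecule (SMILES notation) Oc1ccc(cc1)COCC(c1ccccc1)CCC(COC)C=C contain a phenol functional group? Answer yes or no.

yes

Taking each segment in turn:
  HOC6H4: –OH attached directly to an aromatic ring → phenol (not alcohol); the ring itself is an arene.
  CH2OCH2: C–O–C with sp³ carbons on both sides and no adjacent C=O → ether.
  CH(C6H5): pendant –C6H5: benzene ring → arene.
  CH(CH2OCH3): pendant –CH2OCH3: C–O–C linkage → ether.
  CH=CH2: C=C double bond → alkene.
The HOC6H4 segment supplies the phenol: –OH attached directly to an aromatic ring → phenol (not alcohol); the ring itself is an arene.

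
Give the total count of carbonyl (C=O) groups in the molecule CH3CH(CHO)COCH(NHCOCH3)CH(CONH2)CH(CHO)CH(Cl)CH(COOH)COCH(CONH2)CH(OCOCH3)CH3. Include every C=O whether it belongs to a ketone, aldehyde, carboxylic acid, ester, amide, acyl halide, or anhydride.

CH(CHO): aldehyde, 1 C=O (running total 1).
CO: ketone, 1 C=O (running total 2).
CH(NHCOCH3): amide, 1 C=O (running total 3).
CH(CONH2): amide, 1 C=O (running total 4).
CH(CHO): aldehyde, 1 C=O (running total 5).
CH(COOH): carboxylic acid, 1 C=O (running total 6).
CO: ketone, 1 C=O (running total 7).
CH(CONH2): amide, 1 C=O (running total 8).
CH(OCOCH3): ester, 1 C=O (running total 9).

9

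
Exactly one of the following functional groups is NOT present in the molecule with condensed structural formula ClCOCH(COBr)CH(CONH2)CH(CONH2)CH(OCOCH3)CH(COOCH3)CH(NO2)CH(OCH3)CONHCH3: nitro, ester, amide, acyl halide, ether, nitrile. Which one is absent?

nitrile

nitro: present (CH(NO2) — –NO2 on an sp³ carbon → nitro (the N=O is not a carbonyl)).
ether: present (CH(OCH3) — pendant –OCH3: C–O–C with sp³ C, no adjacent C=O → ether).
amide: present (CH(CONH2) — pendant –CONH2: carbonyl C bonded to C and N → amide).
ester: present (CH(OCOCH3) — pendant –OC(=O)CH3: an acyloxy group → ester).
acyl halide: present (ClCO — –C(=O)Cl: carbonyl C bonded to C and to a halogen → acyl halide (not alkyl halide)).
nitrile: no segment matches this pattern.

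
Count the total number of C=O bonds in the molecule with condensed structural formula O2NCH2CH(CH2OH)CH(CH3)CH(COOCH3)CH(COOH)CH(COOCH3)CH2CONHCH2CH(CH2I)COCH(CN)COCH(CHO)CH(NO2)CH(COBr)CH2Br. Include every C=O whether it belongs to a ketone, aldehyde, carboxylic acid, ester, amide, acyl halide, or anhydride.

CH(COOCH3): ester, 1 C=O (running total 1).
CH(COOH): carboxylic acid, 1 C=O (running total 2).
CH(COOCH3): ester, 1 C=O (running total 3).
CH2CONHCH2: amide, 1 C=O (running total 4).
CO: ketone, 1 C=O (running total 5).
CO: ketone, 1 C=O (running total 6).
CH(CHO): aldehyde, 1 C=O (running total 7).
CH(COBr): acyl halide, 1 C=O (running total 8).

8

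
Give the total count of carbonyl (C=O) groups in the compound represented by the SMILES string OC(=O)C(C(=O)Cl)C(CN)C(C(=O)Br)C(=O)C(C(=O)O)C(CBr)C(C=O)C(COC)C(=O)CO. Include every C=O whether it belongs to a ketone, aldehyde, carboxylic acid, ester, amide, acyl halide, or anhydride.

HOOC: carboxylic acid, 1 C=O (running total 1).
CH(COCl): acyl halide, 1 C=O (running total 2).
CH(COBr): acyl halide, 1 C=O (running total 3).
CO: ketone, 1 C=O (running total 4).
CH(COOH): carboxylic acid, 1 C=O (running total 5).
CH(CHO): aldehyde, 1 C=O (running total 6).
CO: ketone, 1 C=O (running total 7).

7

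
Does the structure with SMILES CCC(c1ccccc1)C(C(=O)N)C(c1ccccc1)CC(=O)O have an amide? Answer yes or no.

Taking each segment in turn:
  CH(C6H5): pendant –C6H5: benzene ring → arene.
  CH(CONH2): pendant –CONH2: carbonyl C bonded to C and N → amide.
  CH(C6H5): pendant –C6H5: benzene ring → arene.
  COOH: –COOH: carbonyl C bonded to –OH and C → carboxylic acid (the –OH is not a separate alcohol).
The CH(CONH2) segment supplies the amide: pendant –CONH2: carbonyl C bonded to C and N → amide.

yes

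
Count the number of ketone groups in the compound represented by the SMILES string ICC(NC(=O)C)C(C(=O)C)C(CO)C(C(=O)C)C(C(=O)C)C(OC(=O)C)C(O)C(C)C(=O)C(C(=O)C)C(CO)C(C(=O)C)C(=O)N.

6

halogen on an sp³ carbon → alkyl halide.
pendant –NHC(=O)CH3: N bonded to a carbonyl → amide (not amine).
pendant –COCH3: carbonyl C bonded to two carbons → ketone.
pendant –CH2OH on an sp³ backbone C → alcohol.
pendant –COCH3: carbonyl C bonded to two carbons → ketone.
pendant –COCH3: carbonyl C bonded to two carbons → ketone.
pendant –OC(=O)CH3: an acyloxy group → ester.
–OH on an sp³ carbon → alcohol (secondary).
–C(=O)– with carbon on both sides → ketone.
pendant –COCH3: carbonyl C bonded to two carbons → ketone.
pendant –CH2OH on an sp³ backbone C → alcohol.
pendant –COCH3: carbonyl C bonded to two carbons → ketone.
–C(=O)NH2: carbonyl C bonded to C and to N → amide (the N is not a separate amine).
Ketone appears at: CH(COCH3), CH(COCH3), CH(COCH3), CO, CH(COCH3), CH(COCH3) → 6.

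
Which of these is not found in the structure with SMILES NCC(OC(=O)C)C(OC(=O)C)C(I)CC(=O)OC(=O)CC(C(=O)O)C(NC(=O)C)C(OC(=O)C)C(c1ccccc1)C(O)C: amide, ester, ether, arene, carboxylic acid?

ether

ester: present (CH(OCOCH3) — pendant –OC(=O)CH3: an acyloxy group → ester).
amide: present (CH(NHCOCH3) — pendant –NHC(=O)CH3: N bonded to a carbonyl → amide (not amine)).
arene: present (CH(C6H5) — pendant –C6H5: benzene ring → arene).
carboxylic acid: present (CH(COOH) — pendant –COOH: carbonyl C bonded to C and –OH → carboxylic acid).
ether: absent. In CH(OCOCH3), the C–O–C oxygen is adjacent to a C=O, so it belongs to an ester, not an ether.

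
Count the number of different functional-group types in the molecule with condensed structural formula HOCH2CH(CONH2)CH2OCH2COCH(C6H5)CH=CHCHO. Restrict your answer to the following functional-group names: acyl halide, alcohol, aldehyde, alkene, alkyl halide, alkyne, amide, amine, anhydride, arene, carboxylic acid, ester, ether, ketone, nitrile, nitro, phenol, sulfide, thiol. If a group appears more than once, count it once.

Reading the structure from left to right:
  HOCH2: HO– on an sp³ carbon → alcohol.
  CH(CONH2): pendant –CONH2: carbonyl C bonded to C and N → amide.
  CH2OCH2: C–O–C with sp³ carbons on both sides and no adjacent C=O → ether.
  CO: –C(=O)– with carbon on both sides → ketone.
  CH(C6H5): pendant –C6H5: benzene ring → arene.
  CH=CH: C=C double bond → alkene.
  CHO: terminal –CHO: carbonyl C bonded to H and C → aldehyde.
Distinct types present: alcohol, aldehyde, alkene, amide, arene, ether, ketone.

7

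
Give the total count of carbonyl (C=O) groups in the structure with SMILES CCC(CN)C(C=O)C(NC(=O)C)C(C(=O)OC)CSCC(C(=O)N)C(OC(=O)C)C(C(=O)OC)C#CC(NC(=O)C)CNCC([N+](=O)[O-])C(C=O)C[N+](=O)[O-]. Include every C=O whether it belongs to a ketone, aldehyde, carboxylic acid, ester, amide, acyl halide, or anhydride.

8

CH(CHO): aldehyde, 1 C=O (running total 1).
CH(NHCOCH3): amide, 1 C=O (running total 2).
CH(COOCH3): ester, 1 C=O (running total 3).
CH(CONH2): amide, 1 C=O (running total 4).
CH(OCOCH3): ester, 1 C=O (running total 5).
CH(COOCH3): ester, 1 C=O (running total 6).
CH(NHCOCH3): amide, 1 C=O (running total 7).
CH(CHO): aldehyde, 1 C=O (running total 8).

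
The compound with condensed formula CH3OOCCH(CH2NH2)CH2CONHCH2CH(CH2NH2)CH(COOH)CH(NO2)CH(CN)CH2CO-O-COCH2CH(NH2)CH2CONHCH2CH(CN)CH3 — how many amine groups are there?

Taking each segment in turn:
  CH3OOC: CH3O–C(=O)–: carbonyl C bonded to C and to –OCH3 → ester (not ketone + ether).
  CH(CH2NH2): pendant –CH2NH2: N on sp³ C, no adjacent C=O → amine.
  CH2CONHCH2: –C(=O)–N– linkage → amide (the N is not an amine).
  CH(CH2NH2): pendant –CH2NH2: N on sp³ C, no adjacent C=O → amine.
  CH(COOH): pendant –COOH: carbonyl C bonded to C and –OH → carboxylic acid.
  CH(NO2): –NO2 on an sp³ carbon → nitro (the N=O is not a carbonyl).
  CH(CN): pendant –C≡N: nitrile.
  CH2CO-O-COCH2: two acyl groups sharing one oxygen, –C(=O)–O–C(=O)– → anhydride.
  CH(NH2): –NH2 on an sp³ carbon with no adjacent C=O → amine.
  CH2CONHCH2: –C(=O)–N– linkage → amide (the N is not an amine).
  CH(CN): pendant –C≡N: nitrile.
Amine appears at: CH(CH2NH2), CH(CH2NH2), CH(NH2) → 3.

3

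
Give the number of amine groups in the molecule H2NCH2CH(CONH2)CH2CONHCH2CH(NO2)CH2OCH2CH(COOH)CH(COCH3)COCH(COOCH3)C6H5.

1

Reading the structure from left to right:
  H2NCH2: –NH2 on an sp³ carbon with no adjacent C=O → amine.
  CH(CONH2): pendant –CONH2: carbonyl C bonded to C and N → amide.
  CH2CONHCH2: –C(=O)–N– linkage → amide (the N is not an amine).
  CH(NO2): –NO2 on an sp³ carbon → nitro (the N=O is not a carbonyl).
  CH2OCH2: C–O–C with sp³ carbons on both sides and no adjacent C=O → ether.
  CH(COOH): pendant –COOH: carbonyl C bonded to C and –OH → carboxylic acid.
  CH(COCH3): pendant –COCH3: carbonyl C bonded to two carbons → ketone.
  CO: –C(=O)– with carbon on both sides → ketone.
  CH(COOCH3): pendant –COOCH3: carbonyl C bonded to C and –OCH3 → ester.
  C6H5: –C6H5 phenyl ring → arene.
Amine appears at: H2NCH2 → 1.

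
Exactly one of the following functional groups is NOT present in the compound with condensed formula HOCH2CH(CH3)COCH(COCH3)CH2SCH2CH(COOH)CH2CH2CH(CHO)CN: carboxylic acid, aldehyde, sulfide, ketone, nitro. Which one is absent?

nitro

aldehyde: present (CH(CHO) — pendant –CHO: carbonyl C bonded to C and H → aldehyde).
carboxylic acid: present (CH(COOH) — pendant –COOH: carbonyl C bonded to C and –OH → carboxylic acid).
ketone: present (CO — –C(=O)– with carbon on both sides → ketone).
sulfide: present (CH2SCH2 — C–S–C linkage → sulfide (thioether)).
nitro: no segment matches this pattern.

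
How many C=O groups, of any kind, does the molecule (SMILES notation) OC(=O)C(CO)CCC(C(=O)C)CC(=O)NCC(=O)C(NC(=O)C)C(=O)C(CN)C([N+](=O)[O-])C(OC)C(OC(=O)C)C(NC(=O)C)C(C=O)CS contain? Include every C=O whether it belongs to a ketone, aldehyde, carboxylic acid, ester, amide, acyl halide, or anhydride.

HOOC: carboxylic acid, 1 C=O (running total 1).
CH(COCH3): ketone, 1 C=O (running total 2).
CH2CONHCH2: amide, 1 C=O (running total 3).
CO: ketone, 1 C=O (running total 4).
CH(NHCOCH3): amide, 1 C=O (running total 5).
CO: ketone, 1 C=O (running total 6).
CH(OCOCH3): ester, 1 C=O (running total 7).
CH(NHCOCH3): amide, 1 C=O (running total 8).
CH(CHO): aldehyde, 1 C=O (running total 9).

9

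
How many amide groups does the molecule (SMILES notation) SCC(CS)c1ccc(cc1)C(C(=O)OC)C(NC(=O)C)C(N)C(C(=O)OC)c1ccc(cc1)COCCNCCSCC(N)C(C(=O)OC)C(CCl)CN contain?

1

–SH on an sp³ carbon → thiol.
pendant –CH2SH → thiol.
para-disubstituted benzene ring → arene.
pendant –COOCH3: carbonyl C bonded to C and –OCH3 → ester.
pendant –NHC(=O)CH3: N bonded to a carbonyl → amide (not amine).
–NH2 on an sp³ carbon with no adjacent C=O → amine.
pendant –COOCH3: carbonyl C bonded to C and –OCH3 → ester.
para-disubstituted benzene ring → arene.
C–O–C with sp³ carbons on both sides and no adjacent C=O → ether.
C–N–C with sp³ carbons and no adjacent C=O → amine (secondary).
C–S–C linkage → sulfide (thioether).
–NH2 on an sp³ carbon with no adjacent C=O → amine.
pendant –COOCH3: carbonyl C bonded to C and –OCH3 → ester.
pendant –CH2X: halogen on sp³ carbon → alkyl halide.
–NH2 on an sp³ carbon with no adjacent C=O → amine.
Amide appears at: CH(NHCOCH3) → 1.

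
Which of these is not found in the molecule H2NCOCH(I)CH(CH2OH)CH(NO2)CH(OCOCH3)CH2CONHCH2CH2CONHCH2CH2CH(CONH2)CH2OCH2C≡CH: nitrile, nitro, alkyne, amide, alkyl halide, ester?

amide: present (H2NCO — –C(=O)NH2: carbonyl C bonded to C and to N → amide (the N is not a separate amine)).
ester: present (CH(OCOCH3) — pendant –OC(=O)CH3: an acyloxy group → ester).
alkyl halide: present (CH(I) — halogen on an sp³ carbon → alkyl halide).
alkyne: present (C≡CH — C≡C triple bond → alkyne).
nitro: present (CH(NO2) — –NO2 on an sp³ carbon → nitro (the N=O is not a carbonyl)).
nitrile: absent. In C≡CH, the triple bond is C≡C, not C≡N.

nitrile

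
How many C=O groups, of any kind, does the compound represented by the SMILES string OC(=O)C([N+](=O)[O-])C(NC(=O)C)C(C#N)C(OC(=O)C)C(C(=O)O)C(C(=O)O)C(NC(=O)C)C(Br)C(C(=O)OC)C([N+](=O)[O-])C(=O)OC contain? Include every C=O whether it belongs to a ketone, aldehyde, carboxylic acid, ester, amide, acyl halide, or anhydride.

HOOC: carboxylic acid, 1 C=O (running total 1).
CH(NHCOCH3): amide, 1 C=O (running total 2).
CH(OCOCH3): ester, 1 C=O (running total 3).
CH(COOH): carboxylic acid, 1 C=O (running total 4).
CH(COOH): carboxylic acid, 1 C=O (running total 5).
CH(NHCOCH3): amide, 1 C=O (running total 6).
CH(COOCH3): ester, 1 C=O (running total 7).
COOCH3: ester, 1 C=O (running total 8).

8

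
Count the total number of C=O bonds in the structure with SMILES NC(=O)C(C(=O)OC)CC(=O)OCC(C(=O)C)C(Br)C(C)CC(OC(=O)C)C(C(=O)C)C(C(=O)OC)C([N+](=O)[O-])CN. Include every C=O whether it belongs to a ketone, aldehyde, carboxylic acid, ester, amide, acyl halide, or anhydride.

H2NCO: amide, 1 C=O (running total 1).
CH(COOCH3): ester, 1 C=O (running total 2).
CH2COOCH2: ester, 1 C=O (running total 3).
CH(COCH3): ketone, 1 C=O (running total 4).
CH(OCOCH3): ester, 1 C=O (running total 5).
CH(COCH3): ketone, 1 C=O (running total 6).
CH(COOCH3): ester, 1 C=O (running total 7).

7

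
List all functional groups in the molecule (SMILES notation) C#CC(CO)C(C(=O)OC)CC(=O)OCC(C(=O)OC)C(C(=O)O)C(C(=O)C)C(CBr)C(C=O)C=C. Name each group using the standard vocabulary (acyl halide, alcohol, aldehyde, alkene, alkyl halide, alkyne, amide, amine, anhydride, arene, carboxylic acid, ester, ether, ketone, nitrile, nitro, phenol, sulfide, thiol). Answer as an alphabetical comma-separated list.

alcohol, aldehyde, alkene, alkyl halide, alkyne, carboxylic acid, ester, ketone

Working along the chain:
  HC≡C: C≡C triple bond → alkyne.
  CH(CH2OH): pendant –CH2OH on an sp³ backbone C → alcohol.
  CH(COOCH3): pendant –COOCH3: carbonyl C bonded to C and –OCH3 → ester.
  CH2COOCH2: –C(=O)–O–C with C on the carbonyl side → ester.
  CH(COOCH3): pendant –COOCH3: carbonyl C bonded to C and –OCH3 → ester.
  CH(COOH): pendant –COOH: carbonyl C bonded to C and –OH → carboxylic acid.
  CH(COCH3): pendant –COCH3: carbonyl C bonded to two carbons → ketone.
  CH(CH2Br): pendant –CH2X: halogen on sp³ carbon → alkyl halide.
  CH(CHO): pendant –CHO: carbonyl C bonded to C and H → aldehyde.
  CH=CH2: C=C double bond → alkene.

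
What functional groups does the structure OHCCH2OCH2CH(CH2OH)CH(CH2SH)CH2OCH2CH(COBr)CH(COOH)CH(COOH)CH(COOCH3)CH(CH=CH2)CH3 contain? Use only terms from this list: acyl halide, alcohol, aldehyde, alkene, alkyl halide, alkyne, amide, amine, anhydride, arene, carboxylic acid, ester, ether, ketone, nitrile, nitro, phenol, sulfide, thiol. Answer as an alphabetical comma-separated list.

acyl halide, alcohol, aldehyde, alkene, carboxylic acid, ester, ether, thiol

Taking each segment in turn:
  OHC: terminal –CHO: carbonyl C bonded to H and C → aldehyde.
  CH2OCH2: C–O–C with sp³ carbons on both sides and no adjacent C=O → ether.
  CH(CH2OH): pendant –CH2OH on an sp³ backbone C → alcohol.
  CH(CH2SH): pendant –CH2SH → thiol.
  CH2OCH2: C–O–C with sp³ carbons on both sides and no adjacent C=O → ether.
  CH(COBr): pendant –C(=O)X: carbonyl C bonded to C and halogen → acyl halide.
  CH(COOH): pendant –COOH: carbonyl C bonded to C and –OH → carboxylic acid.
  CH(COOH): pendant –COOH: carbonyl C bonded to C and –OH → carboxylic acid.
  CH(COOCH3): pendant –COOCH3: carbonyl C bonded to C and –OCH3 → ester.
  CH(CH=CH2): pendant –CH=CH2: C=C double bond → alkene.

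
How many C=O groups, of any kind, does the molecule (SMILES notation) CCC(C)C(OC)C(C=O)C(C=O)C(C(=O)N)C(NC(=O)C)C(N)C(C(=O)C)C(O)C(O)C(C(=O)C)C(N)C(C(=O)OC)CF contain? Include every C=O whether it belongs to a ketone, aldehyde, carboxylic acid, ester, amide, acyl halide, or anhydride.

7

CH(CHO): aldehyde, 1 C=O (running total 1).
CH(CHO): aldehyde, 1 C=O (running total 2).
CH(CONH2): amide, 1 C=O (running total 3).
CH(NHCOCH3): amide, 1 C=O (running total 4).
CH(COCH3): ketone, 1 C=O (running total 5).
CH(COCH3): ketone, 1 C=O (running total 6).
CH(COOCH3): ester, 1 C=O (running total 7).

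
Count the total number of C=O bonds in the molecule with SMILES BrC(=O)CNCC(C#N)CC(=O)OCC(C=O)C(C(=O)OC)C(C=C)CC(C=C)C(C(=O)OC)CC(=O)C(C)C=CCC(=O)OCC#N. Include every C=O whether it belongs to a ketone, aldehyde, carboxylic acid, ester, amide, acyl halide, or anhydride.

7

BrCO: acyl halide, 1 C=O (running total 1).
CH2COOCH2: ester, 1 C=O (running total 2).
CH(CHO): aldehyde, 1 C=O (running total 3).
CH(COOCH3): ester, 1 C=O (running total 4).
CH(COOCH3): ester, 1 C=O (running total 5).
CO: ketone, 1 C=O (running total 6).
CH2COOCH2: ester, 1 C=O (running total 7).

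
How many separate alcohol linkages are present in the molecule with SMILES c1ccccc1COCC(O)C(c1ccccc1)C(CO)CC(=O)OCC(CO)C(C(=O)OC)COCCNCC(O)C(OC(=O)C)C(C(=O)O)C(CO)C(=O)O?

5

C6H5– phenyl ring → arene.
C–O–C with sp³ carbons on both sides and no adjacent C=O → ether.
–OH on an sp³ carbon → alcohol (secondary).
pendant –C6H5: benzene ring → arene.
pendant –CH2OH on an sp³ backbone C → alcohol.
–C(=O)–O–C with C on the carbonyl side → ester.
pendant –CH2OH on an sp³ backbone C → alcohol.
pendant –COOCH3: carbonyl C bonded to C and –OCH3 → ester.
C–O–C with sp³ carbons on both sides and no adjacent C=O → ether.
C–N–C with sp³ carbons and no adjacent C=O → amine (secondary).
–OH on an sp³ carbon → alcohol (secondary).
pendant –OC(=O)CH3: an acyloxy group → ester.
pendant –COOH: carbonyl C bonded to C and –OH → carboxylic acid.
pendant –CH2OH on an sp³ backbone C → alcohol.
–COOH: carbonyl C bonded to –OH and C → carboxylic acid (the –OH is not a separate alcohol).
Alcohol appears at: CH(OH), CH(CH2OH), CH(CH2OH), CH(OH), CH(CH2OH) → 5.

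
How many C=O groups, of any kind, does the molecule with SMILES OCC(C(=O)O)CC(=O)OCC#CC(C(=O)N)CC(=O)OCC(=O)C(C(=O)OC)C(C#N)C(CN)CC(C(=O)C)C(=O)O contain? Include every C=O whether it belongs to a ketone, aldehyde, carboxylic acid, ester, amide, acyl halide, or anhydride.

CH(COOH): carboxylic acid, 1 C=O (running total 1).
CH2COOCH2: ester, 1 C=O (running total 2).
CH(CONH2): amide, 1 C=O (running total 3).
CH2COOCH2: ester, 1 C=O (running total 4).
CO: ketone, 1 C=O (running total 5).
CH(COOCH3): ester, 1 C=O (running total 6).
CH(COCH3): ketone, 1 C=O (running total 7).
COOH: carboxylic acid, 1 C=O (running total 8).

8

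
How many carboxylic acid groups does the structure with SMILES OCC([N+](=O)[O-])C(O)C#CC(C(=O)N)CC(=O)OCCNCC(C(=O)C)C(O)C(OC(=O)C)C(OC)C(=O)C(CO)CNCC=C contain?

Taking each segment in turn:
  HOCH2: HO– on an sp³ carbon → alcohol.
  CH(NO2): –NO2 on an sp³ carbon → nitro (the N=O is not a carbonyl).
  CH(OH): –OH on an sp³ carbon → alcohol (secondary).
  C≡C: C≡C triple bond → alkyne.
  CH(CONH2): pendant –CONH2: carbonyl C bonded to C and N → amide.
  CH2COOCH2: –C(=O)–O–C with C on the carbonyl side → ester.
  CH2NHCH2: C–N–C with sp³ carbons and no adjacent C=O → amine (secondary).
  CH(COCH3): pendant –COCH3: carbonyl C bonded to two carbons → ketone.
  CH(OH): –OH on an sp³ carbon → alcohol (secondary).
  CH(OCOCH3): pendant –OC(=O)CH3: an acyloxy group → ester.
  CH(OCH3): pendant –OCH3: C–O–C with sp³ C, no adjacent C=O → ether.
  CO: –C(=O)– with carbon on both sides → ketone.
  CH(CH2OH): pendant –CH2OH on an sp³ backbone C → alcohol.
  CH2NHCH2: C–N–C with sp³ carbons and no adjacent C=O → amine (secondary).
  CH=CH2: C=C double bond → alkene.
No segment is a carboxylic acid: HOCH2 is alcohol, not carboxylic acid; CH(OH) is alcohol, not carboxylic acid; CH(CONH2) is amide, not carboxylic acid. → 0.

0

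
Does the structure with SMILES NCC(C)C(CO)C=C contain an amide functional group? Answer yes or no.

Working along the chain:
  H2NCH2: –NH2 on an sp³ carbon with no adjacent C=O → amine.
  CH(CH2OH): pendant –CH2OH on an sp³ backbone C → alcohol.
  CH=CH2: C=C double bond → alkene.
The groups actually present are: alcohol, alkene, amine.

no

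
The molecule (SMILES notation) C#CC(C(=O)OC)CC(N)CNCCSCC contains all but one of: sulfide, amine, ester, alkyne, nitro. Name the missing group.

nitro

sulfide: present (CH2SCH2 — C–S–C linkage → sulfide (thioether)).
amine: present (CH(NH2) — –NH2 on an sp³ carbon with no adjacent C=O → amine).
ester: present (CH(COOCH3) — pendant –COOCH3: carbonyl C bonded to C and –OCH3 → ester).
alkyne: present (HC≡C — C≡C triple bond → alkyne).
nitro: no segment matches this pattern.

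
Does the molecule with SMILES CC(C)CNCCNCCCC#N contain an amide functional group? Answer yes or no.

Reading the structure from left to right:
  CH2NHCH2: C–N–C with sp³ carbons and no adjacent C=O → amine (secondary).
  CH2NHCH2: C–N–C with sp³ carbons and no adjacent C=O → amine (secondary).
  CN: –C≡N: carbon triple-bonded to nitrogen → nitrile.
The groups actually present are: amine, nitrile.

no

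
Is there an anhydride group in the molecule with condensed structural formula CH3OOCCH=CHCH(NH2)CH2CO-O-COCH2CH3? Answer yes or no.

yes

Working along the chain:
  CH3OOC: CH3O–C(=O)–: carbonyl C bonded to C and to –OCH3 → ester (not ketone + ether).
  CH=CH: C=C double bond → alkene.
  CH(NH2): –NH2 on an sp³ carbon with no adjacent C=O → amine.
  CH2CO-O-COCH2: two acyl groups sharing one oxygen, –C(=O)–O–C(=O)– → anhydride.
The CH2CO-O-COCH2 segment supplies the anhydride: two acyl groups sharing one oxygen, –C(=O)–O–C(=O)– → anhydride.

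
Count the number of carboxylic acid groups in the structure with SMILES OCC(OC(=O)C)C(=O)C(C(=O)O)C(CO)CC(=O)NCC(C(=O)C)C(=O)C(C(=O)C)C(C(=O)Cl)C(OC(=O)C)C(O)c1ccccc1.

1

HO– on an sp³ carbon → alcohol.
pendant –OC(=O)CH3: an acyloxy group → ester.
–C(=O)– with carbon on both sides → ketone.
pendant –COOH: carbonyl C bonded to C and –OH → carboxylic acid.
pendant –CH2OH on an sp³ backbone C → alcohol.
–C(=O)–N– linkage → amide (the N is not an amine).
pendant –COCH3: carbonyl C bonded to two carbons → ketone.
–C(=O)– with carbon on both sides → ketone.
pendant –COCH3: carbonyl C bonded to two carbons → ketone.
pendant –C(=O)X: carbonyl C bonded to C and halogen → acyl halide.
pendant –OC(=O)CH3: an acyloxy group → ester.
–OH on an sp³ carbon → alcohol (secondary).
–C6H5 phenyl ring → arene.
Carboxylic acid appears at: CH(COOH) → 1.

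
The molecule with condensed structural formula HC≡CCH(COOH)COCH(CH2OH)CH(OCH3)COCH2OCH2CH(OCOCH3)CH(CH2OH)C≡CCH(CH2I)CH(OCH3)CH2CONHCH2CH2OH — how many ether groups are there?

3

C≡C triple bond → alkyne.
pendant –COOH: carbonyl C bonded to C and –OH → carboxylic acid.
–C(=O)– with carbon on both sides → ketone.
pendant –CH2OH on an sp³ backbone C → alcohol.
pendant –OCH3: C–O–C with sp³ C, no adjacent C=O → ether.
–C(=O)– with carbon on both sides → ketone.
C–O–C with sp³ carbons on both sides and no adjacent C=O → ether.
pendant –OC(=O)CH3: an acyloxy group → ester.
pendant –CH2OH on an sp³ backbone C → alcohol.
C≡C triple bond → alkyne.
pendant –CH2X: halogen on sp³ carbon → alkyl halide.
pendant –OCH3: C–O–C with sp³ C, no adjacent C=O → ether.
–C(=O)–N– linkage → amide (the N is not an amine).
–OH on an sp³ carbon → alcohol.
Ether appears at: CH(OCH3), CH2OCH2, CH(OCH3) → 3.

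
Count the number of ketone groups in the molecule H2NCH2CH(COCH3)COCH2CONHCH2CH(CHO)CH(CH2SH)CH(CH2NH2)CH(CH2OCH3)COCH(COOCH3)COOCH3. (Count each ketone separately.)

Reading the structure from left to right:
  H2NCH2: –NH2 on an sp³ carbon with no adjacent C=O → amine.
  CH(COCH3): pendant –COCH3: carbonyl C bonded to two carbons → ketone.
  CO: –C(=O)– with carbon on both sides → ketone.
  CH2CONHCH2: –C(=O)–N– linkage → amide (the N is not an amine).
  CH(CHO): pendant –CHO: carbonyl C bonded to C and H → aldehyde.
  CH(CH2SH): pendant –CH2SH → thiol.
  CH(CH2NH2): pendant –CH2NH2: N on sp³ C, no adjacent C=O → amine.
  CH(CH2OCH3): pendant –CH2OCH3: C–O–C linkage → ether.
  CO: –C(=O)– with carbon on both sides → ketone.
  CH(COOCH3): pendant –COOCH3: carbonyl C bonded to C and –OCH3 → ester.
  COOCH3: –C(=O)OCH3: carbonyl C bonded to C and to –OCH3 → ester (not ketone + ether).
Ketone appears at: CH(COCH3), CO, CO → 3.

3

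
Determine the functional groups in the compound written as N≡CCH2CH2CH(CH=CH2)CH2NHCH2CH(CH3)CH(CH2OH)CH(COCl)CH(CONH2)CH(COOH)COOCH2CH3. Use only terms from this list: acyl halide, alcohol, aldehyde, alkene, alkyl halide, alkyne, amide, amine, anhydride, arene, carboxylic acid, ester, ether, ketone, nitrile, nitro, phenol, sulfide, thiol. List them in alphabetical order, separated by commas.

Taking each segment in turn:
  N≡C: N≡C–: carbon triple-bonded to nitrogen → nitrile.
  CH(CH=CH2): pendant –CH=CH2: C=C double bond → alkene.
  CH2NHCH2: C–N–C with sp³ carbons and no adjacent C=O → amine (secondary).
  CH(CH2OH): pendant –CH2OH on an sp³ backbone C → alcohol.
  CH(COCl): pendant –C(=O)X: carbonyl C bonded to C and halogen → acyl halide.
  CH(CONH2): pendant –CONH2: carbonyl C bonded to C and N → amide.
  CH(COOH): pendant –COOH: carbonyl C bonded to C and –OH → carboxylic acid.
  COOCH2CH3: –C(=O)OCH2CH3: carbonyl C bonded to C and to –OEt → ester.

acyl halide, alcohol, alkene, amide, amine, carboxylic acid, ester, nitrile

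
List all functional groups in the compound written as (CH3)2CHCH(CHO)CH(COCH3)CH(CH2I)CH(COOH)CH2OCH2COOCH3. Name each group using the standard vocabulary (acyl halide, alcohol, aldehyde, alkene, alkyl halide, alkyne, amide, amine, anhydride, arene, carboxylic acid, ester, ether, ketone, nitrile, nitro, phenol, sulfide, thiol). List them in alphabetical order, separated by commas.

Working along the chain:
  CH(CHO): pendant –CHO: carbonyl C bonded to C and H → aldehyde.
  CH(COCH3): pendant –COCH3: carbonyl C bonded to two carbons → ketone.
  CH(CH2I): pendant –CH2X: halogen on sp³ carbon → alkyl halide.
  CH(COOH): pendant –COOH: carbonyl C bonded to C and –OH → carboxylic acid.
  CH2OCH2: C–O–C with sp³ carbons on both sides and no adjacent C=O → ether.
  COOCH3: –C(=O)OCH3: carbonyl C bonded to C and to –OCH3 → ester (not ketone + ether).

aldehyde, alkyl halide, carboxylic acid, ester, ether, ketone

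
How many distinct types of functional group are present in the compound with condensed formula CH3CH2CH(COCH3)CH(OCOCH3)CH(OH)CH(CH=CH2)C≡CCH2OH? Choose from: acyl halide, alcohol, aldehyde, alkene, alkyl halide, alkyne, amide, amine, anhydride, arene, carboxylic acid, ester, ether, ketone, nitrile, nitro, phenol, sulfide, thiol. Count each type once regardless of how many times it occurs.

5

Working along the chain:
  CH(COCH3): pendant –COCH3: carbonyl C bonded to two carbons → ketone.
  CH(OCOCH3): pendant –OC(=O)CH3: an acyloxy group → ester.
  CH(OH): –OH on an sp³ carbon → alcohol (secondary).
  CH(CH=CH2): pendant –CH=CH2: C=C double bond → alkene.
  C≡C: C≡C triple bond → alkyne.
  CH2OH: –OH on an sp³ carbon → alcohol.
Distinct types present: alcohol, alkene, alkyne, ester, ketone.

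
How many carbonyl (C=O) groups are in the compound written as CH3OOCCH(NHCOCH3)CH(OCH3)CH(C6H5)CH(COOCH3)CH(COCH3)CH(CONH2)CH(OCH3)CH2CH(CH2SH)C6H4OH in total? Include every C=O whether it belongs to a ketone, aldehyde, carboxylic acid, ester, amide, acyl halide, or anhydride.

5

CH3OOC: ester, 1 C=O (running total 1).
CH(NHCOCH3): amide, 1 C=O (running total 2).
CH(COOCH3): ester, 1 C=O (running total 3).
CH(COCH3): ketone, 1 C=O (running total 4).
CH(CONH2): amide, 1 C=O (running total 5).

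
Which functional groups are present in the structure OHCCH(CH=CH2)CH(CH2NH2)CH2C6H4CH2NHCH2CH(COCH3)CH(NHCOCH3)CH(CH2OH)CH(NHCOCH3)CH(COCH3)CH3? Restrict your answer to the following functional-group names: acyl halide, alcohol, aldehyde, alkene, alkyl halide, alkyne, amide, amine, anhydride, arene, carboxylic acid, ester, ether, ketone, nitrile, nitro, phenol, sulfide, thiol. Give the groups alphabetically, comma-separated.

Reading the structure from left to right:
  OHC: terminal –CHO: carbonyl C bonded to H and C → aldehyde.
  CH(CH=CH2): pendant –CH=CH2: C=C double bond → alkene.
  CH(CH2NH2): pendant –CH2NH2: N on sp³ C, no adjacent C=O → amine.
  C6H4: para-disubstituted benzene ring → arene.
  CH2NHCH2: C–N–C with sp³ carbons and no adjacent C=O → amine (secondary).
  CH(COCH3): pendant –COCH3: carbonyl C bonded to two carbons → ketone.
  CH(NHCOCH3): pendant –NHC(=O)CH3: N bonded to a carbonyl → amide (not amine).
  CH(CH2OH): pendant –CH2OH on an sp³ backbone C → alcohol.
  CH(NHCOCH3): pendant –NHC(=O)CH3: N bonded to a carbonyl → amide (not amine).
  CH(COCH3): pendant –COCH3: carbonyl C bonded to two carbons → ketone.

alcohol, aldehyde, alkene, amide, amine, arene, ketone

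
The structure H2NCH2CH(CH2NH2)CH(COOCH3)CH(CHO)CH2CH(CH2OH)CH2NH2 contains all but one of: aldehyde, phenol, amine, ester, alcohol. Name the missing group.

phenol

amine: present (H2NCH2 — –NH2 on an sp³ carbon with no adjacent C=O → amine).
alcohol: present (CH(CH2OH) — pendant –CH2OH on an sp³ backbone C → alcohol).
ester: present (CH(COOCH3) — pendant –COOCH3: carbonyl C bonded to C and –OCH3 → ester).
aldehyde: present (CH(CHO) — pendant –CHO: carbonyl C bonded to C and H → aldehyde).
phenol: absent. In CH(CH2OH), the –OH is on an sp³ carbon, not on an aromatic ring, so it is an alcohol.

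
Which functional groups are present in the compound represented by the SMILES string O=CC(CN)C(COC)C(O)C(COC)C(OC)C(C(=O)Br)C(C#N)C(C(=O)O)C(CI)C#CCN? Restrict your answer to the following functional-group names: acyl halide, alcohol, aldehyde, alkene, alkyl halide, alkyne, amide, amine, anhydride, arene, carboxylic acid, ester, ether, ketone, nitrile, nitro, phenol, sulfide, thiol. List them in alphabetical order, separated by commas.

acyl halide, alcohol, aldehyde, alkyl halide, alkyne, amine, carboxylic acid, ether, nitrile

Taking each segment in turn:
  OHC: terminal –CHO: carbonyl C bonded to H and C → aldehyde.
  CH(CH2NH2): pendant –CH2NH2: N on sp³ C, no adjacent C=O → amine.
  CH(CH2OCH3): pendant –CH2OCH3: C–O–C linkage → ether.
  CH(OH): –OH on an sp³ carbon → alcohol (secondary).
  CH(CH2OCH3): pendant –CH2OCH3: C–O–C linkage → ether.
  CH(OCH3): pendant –OCH3: C–O–C with sp³ C, no adjacent C=O → ether.
  CH(COBr): pendant –C(=O)X: carbonyl C bonded to C and halogen → acyl halide.
  CH(CN): pendant –C≡N: nitrile.
  CH(COOH): pendant –COOH: carbonyl C bonded to C and –OH → carboxylic acid.
  CH(CH2I): pendant –CH2X: halogen on sp³ carbon → alkyl halide.
  C≡C: C≡C triple bond → alkyne.
  CH2NH2: –NH2 on an sp³ carbon with no adjacent C=O → amine.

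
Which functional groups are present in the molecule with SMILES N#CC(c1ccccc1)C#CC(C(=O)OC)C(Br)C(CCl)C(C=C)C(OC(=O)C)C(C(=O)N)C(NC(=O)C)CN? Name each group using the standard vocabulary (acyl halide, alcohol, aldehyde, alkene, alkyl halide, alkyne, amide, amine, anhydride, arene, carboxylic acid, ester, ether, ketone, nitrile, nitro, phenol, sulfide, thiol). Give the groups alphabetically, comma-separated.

Working along the chain:
  N≡C: N≡C–: carbon triple-bonded to nitrogen → nitrile.
  CH(C6H5): pendant –C6H5: benzene ring → arene.
  C≡C: C≡C triple bond → alkyne.
  CH(COOCH3): pendant –COOCH3: carbonyl C bonded to C and –OCH3 → ester.
  CH(Br): halogen on an sp³ carbon → alkyl halide.
  CH(CH2Cl): pendant –CH2X: halogen on sp³ carbon → alkyl halide.
  CH(CH=CH2): pendant –CH=CH2: C=C double bond → alkene.
  CH(OCOCH3): pendant –OC(=O)CH3: an acyloxy group → ester.
  CH(CONH2): pendant –CONH2: carbonyl C bonded to C and N → amide.
  CH(NHCOCH3): pendant –NHC(=O)CH3: N bonded to a carbonyl → amide (not amine).
  CH2NH2: –NH2 on an sp³ carbon with no adjacent C=O → amine.

alkene, alkyl halide, alkyne, amide, amine, arene, ester, nitrile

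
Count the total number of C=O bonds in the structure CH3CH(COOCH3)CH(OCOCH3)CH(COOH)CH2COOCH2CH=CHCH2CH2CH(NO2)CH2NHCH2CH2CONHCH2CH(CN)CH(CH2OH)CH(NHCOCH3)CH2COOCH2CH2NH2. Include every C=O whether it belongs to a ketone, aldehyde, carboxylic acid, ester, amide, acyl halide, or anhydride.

7

CH(COOCH3): ester, 1 C=O (running total 1).
CH(OCOCH3): ester, 1 C=O (running total 2).
CH(COOH): carboxylic acid, 1 C=O (running total 3).
CH2COOCH2: ester, 1 C=O (running total 4).
CH2CONHCH2: amide, 1 C=O (running total 5).
CH(NHCOCH3): amide, 1 C=O (running total 6).
CH2COOCH2: ester, 1 C=O (running total 7).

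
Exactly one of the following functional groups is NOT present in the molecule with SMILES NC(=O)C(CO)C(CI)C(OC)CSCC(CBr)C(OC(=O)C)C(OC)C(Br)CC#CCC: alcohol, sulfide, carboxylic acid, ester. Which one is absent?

ester: present (CH(OCOCH3) — pendant –OC(=O)CH3: an acyloxy group → ester).
alcohol: present (CH(CH2OH) — pendant –CH2OH on an sp³ backbone C → alcohol).
sulfide: present (CH2SCH2 — C–S–C linkage → sulfide (thioether)).
carboxylic acid: absent. In CH(OCOCH3), the acyl oxygen is bonded to carbon (–O–C), not to H, so this is an ester. In H2NCO, the carbonyl is bonded to nitrogen, not to –OH; that is an amide.

carboxylic acid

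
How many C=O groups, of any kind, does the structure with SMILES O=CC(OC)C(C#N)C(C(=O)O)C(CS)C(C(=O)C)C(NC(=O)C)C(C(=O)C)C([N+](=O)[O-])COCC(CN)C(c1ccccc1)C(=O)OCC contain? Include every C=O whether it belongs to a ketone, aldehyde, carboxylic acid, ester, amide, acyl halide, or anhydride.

OHC: aldehyde, 1 C=O (running total 1).
CH(COOH): carboxylic acid, 1 C=O (running total 2).
CH(COCH3): ketone, 1 C=O (running total 3).
CH(NHCOCH3): amide, 1 C=O (running total 4).
CH(COCH3): ketone, 1 C=O (running total 5).
COOCH2CH3: ester, 1 C=O (running total 6).

6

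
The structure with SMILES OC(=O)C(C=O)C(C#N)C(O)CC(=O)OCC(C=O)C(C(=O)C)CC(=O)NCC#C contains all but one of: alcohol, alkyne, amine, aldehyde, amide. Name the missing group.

aldehyde: present (CH(CHO) — pendant –CHO: carbonyl C bonded to C and H → aldehyde).
alcohol: present (CH(OH) — –OH on an sp³ carbon → alcohol (secondary)).
amide: present (CH2CONHCH2 — –C(=O)–N– linkage → amide (the N is not an amine)).
alkyne: present (C≡CH — C≡C triple bond → alkyne).
amine: absent. In CH2CONHCH2, the nitrogen is bonded directly to a carbonyl carbon, making it part of an amide, not a free amine.

amine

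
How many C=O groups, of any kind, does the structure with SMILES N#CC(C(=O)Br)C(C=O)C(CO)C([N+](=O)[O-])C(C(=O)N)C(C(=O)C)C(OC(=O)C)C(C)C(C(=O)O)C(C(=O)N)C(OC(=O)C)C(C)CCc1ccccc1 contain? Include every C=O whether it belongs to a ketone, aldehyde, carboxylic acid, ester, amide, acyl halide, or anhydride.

8

CH(COBr): acyl halide, 1 C=O (running total 1).
CH(CHO): aldehyde, 1 C=O (running total 2).
CH(CONH2): amide, 1 C=O (running total 3).
CH(COCH3): ketone, 1 C=O (running total 4).
CH(OCOCH3): ester, 1 C=O (running total 5).
CH(COOH): carboxylic acid, 1 C=O (running total 6).
CH(CONH2): amide, 1 C=O (running total 7).
CH(OCOCH3): ester, 1 C=O (running total 8).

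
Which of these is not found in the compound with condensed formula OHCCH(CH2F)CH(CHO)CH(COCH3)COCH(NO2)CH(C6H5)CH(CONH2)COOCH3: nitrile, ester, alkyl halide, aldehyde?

nitrile

aldehyde: present (OHC — terminal –CHO: carbonyl C bonded to H and C → aldehyde).
alkyl halide: present (CH(CH2F) — pendant –CH2X: halogen on sp³ carbon → alkyl halide).
ester: present (COOCH3 — –C(=O)OCH3: carbonyl C bonded to C and to –OCH3 → ester (not ketone + ether)).
nitrile: no segment matches this pattern.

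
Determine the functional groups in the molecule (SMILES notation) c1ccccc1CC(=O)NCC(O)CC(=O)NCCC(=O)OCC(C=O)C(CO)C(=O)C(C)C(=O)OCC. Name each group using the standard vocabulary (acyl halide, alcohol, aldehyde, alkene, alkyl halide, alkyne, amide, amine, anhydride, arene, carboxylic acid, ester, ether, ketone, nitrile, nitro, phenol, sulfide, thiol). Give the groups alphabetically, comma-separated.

Reading the structure from left to right:
  C6H5: C6H5– phenyl ring → arene.
  CH2CONHCH2: –C(=O)–N– linkage → amide (the N is not an amine).
  CH(OH): –OH on an sp³ carbon → alcohol (secondary).
  CH2CONHCH2: –C(=O)–N– linkage → amide (the N is not an amine).
  CH2COOCH2: –C(=O)–O–C with C on the carbonyl side → ester.
  CH(CHO): pendant –CHO: carbonyl C bonded to C and H → aldehyde.
  CH(CH2OH): pendant –CH2OH on an sp³ backbone C → alcohol.
  CO: –C(=O)– with carbon on both sides → ketone.
  COOCH2CH3: –C(=O)OCH2CH3: carbonyl C bonded to C and to –OEt → ester.

alcohol, aldehyde, amide, arene, ester, ketone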